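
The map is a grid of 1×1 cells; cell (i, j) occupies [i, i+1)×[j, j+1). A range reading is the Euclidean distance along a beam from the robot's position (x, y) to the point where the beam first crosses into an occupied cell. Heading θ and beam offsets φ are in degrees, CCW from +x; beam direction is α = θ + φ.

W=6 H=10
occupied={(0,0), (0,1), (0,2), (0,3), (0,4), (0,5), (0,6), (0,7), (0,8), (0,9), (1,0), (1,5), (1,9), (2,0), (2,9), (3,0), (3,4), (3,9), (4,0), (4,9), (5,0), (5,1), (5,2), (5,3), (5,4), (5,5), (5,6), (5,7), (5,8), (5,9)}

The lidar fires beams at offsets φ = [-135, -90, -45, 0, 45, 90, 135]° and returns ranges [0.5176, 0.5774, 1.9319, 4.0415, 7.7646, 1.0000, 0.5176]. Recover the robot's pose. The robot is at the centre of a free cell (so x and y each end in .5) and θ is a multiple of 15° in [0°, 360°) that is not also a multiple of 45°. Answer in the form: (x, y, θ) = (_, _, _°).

Enumerate (i+0.5, j+0.5, θ) over the 30 free cells and 16 admissible headings. For each, cast all 7 beams and compare to the given ranges.
  (1.5, 3.5, 255°): beam 1 = 1.0000 ≠ 0.5176 ✗
  (4.5, 2.5, 195°): beam 1 = 1.0000 ≠ 0.5176 ✗
  (4.5, 1.5, 15°): beam 1 = 0.5774 ≠ 0.5176 ✗
  …
  (1.5, 1.5, 30°): r_1=0.5176, r_2=0.5774, r_3=1.9319, r_4=4.0415, r_5=7.7646, r_6=1.0000, r_7=0.5176 — all match ✓
Unique over the lattice → pose = (1.5, 1.5, 30°).

(x, y, θ) = (1.5, 1.5, 30°)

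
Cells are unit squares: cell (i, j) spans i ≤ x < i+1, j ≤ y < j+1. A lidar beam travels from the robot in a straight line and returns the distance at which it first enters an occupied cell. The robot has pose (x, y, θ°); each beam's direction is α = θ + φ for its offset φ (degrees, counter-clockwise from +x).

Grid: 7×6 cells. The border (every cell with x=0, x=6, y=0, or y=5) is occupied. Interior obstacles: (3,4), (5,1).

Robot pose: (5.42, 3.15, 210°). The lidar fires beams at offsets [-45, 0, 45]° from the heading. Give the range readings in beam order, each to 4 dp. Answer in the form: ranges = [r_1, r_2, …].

ranges = [4.5759, 4.3000, 1.1906]

beam 1: φ=-45°, α=165°
  dir = (cos 165°, sin 165°) = (-0.9659, 0.2588); from cell (5,3)
  next x-line at t=0.4348, next y-line at t=3.2841; Δt_x=1.0353, Δt_y=3.8637
    x: enter (4,3) at t=0.4348
    x: enter (3,3) at t=1.4701
    x: enter (2,3) at t=2.5054
    y: enter (2,4) at t=3.2841
    x: enter (1,4) at t=3.5406
    x: enter (0,4) at t=4.5759 ← occupied
  → r_1 = 4.5759
beam 2: φ=0°, α=210°
  dir = (cos 210°, sin 210°) = (-0.8660, -0.5000); from cell (5,3)
  next x-line at t=0.4850, next y-line at t=0.3000; Δt_x=1.1547, Δt_y=2.0000
    y: enter (5,2) at t=0.3000
    x: enter (4,2) at t=0.4850
    x: enter (3,2) at t=1.6397
    y: enter (3,1) at t=2.3000
    x: enter (2,1) at t=2.7944
    x: enter (1,1) at t=3.9491
    y: enter (1,0) at t=4.3000 ← occupied
  → r_2 = 4.3000
beam 3: φ=45°, α=255°
  dir = (cos 255°, sin 255°) = (-0.2588, -0.9659); from cell (5,3)
  next x-line at t=1.6228, next y-line at t=0.1553; Δt_x=3.8637, Δt_y=1.0353
    y: enter (5,2) at t=0.1553
    y: enter (5,1) at t=1.1906 ← occupied
  → r_3 = 1.1906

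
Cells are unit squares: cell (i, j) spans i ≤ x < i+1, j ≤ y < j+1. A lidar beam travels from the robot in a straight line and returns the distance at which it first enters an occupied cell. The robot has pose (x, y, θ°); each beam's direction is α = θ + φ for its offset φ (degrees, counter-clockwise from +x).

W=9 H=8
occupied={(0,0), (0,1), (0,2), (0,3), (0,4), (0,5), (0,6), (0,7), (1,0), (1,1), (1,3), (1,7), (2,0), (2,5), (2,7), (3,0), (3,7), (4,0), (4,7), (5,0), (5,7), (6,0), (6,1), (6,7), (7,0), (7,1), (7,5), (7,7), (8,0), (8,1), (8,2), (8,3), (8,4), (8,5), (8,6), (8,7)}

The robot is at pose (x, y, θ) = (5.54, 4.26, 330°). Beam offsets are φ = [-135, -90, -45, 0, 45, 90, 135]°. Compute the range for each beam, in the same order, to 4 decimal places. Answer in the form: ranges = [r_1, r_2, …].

ranges = [3.6649, 3.7643, 2.3397, 2.8406, 2.5468, 3.1639, 2.8367]

beam 1: φ=-135°, α=195°
  cosα=-0.9659 sinα=-0.2588 | (5,4) | tMaxX 0.5590 tMaxY 1.0046 | tΔX 1.0353 tΔY 3.8637
    t=0.5590 [x] (4,4)
    t=1.0046 [y] (4,3)
    t=1.5943 [x] (3,3)
    t=2.6296 [x] (2,3)
    t=3.6649 [x] (1,3) — stop
  → r_1 = 3.6649
beam 2: φ=-90°, α=240°
  cosα=-0.5000 sinα=-0.8660 | (5,4) | tMaxX 1.0800 tMaxY 0.3002 | tΔX 2.0000 tΔY 1.1547
    t=0.3002 [y] (5,3)
    t=1.0800 [x] (4,3)
    t=1.4549 [y] (4,2)
    t=2.6096 [y] (4,1)
    t=3.0800 [x] (3,1)
    t=3.7643 [y] (3,0) — stop
  → r_2 = 3.7643
beam 3: φ=-45°, α=285°
  cosα=0.2588 sinα=-0.9659 | (5,4) | tMaxX 1.7773 tMaxY 0.2692 | tΔX 3.8637 tΔY 1.0353
    t=0.2692 [y] (5,3)
    t=1.3044 [y] (5,2)
    t=1.7773 [x] (6,2)
    t=2.3397 [y] (6,1) — stop
  → r_3 = 2.3397
beam 4: φ=0°, α=330°
  cosα=0.8660 sinα=-0.5000 | (5,4) | tMaxX 0.5312 tMaxY 0.5200 | tΔX 1.1547 tΔY 2.0000
    t=0.5200 [y] (5,3)
    t=0.5312 [x] (6,3)
    t=1.6859 [x] (7,3)
    t=2.5200 [y] (7,2)
    t=2.8406 [x] (8,2) — stop
  → r_4 = 2.8406
beam 5: φ=45°, α=15°
  cosα=0.9659 sinα=0.2588 | (5,4) | tMaxX 0.4762 tMaxY 2.8591 | tΔX 1.0353 tΔY 3.8637
    t=0.4762 [x] (6,4)
    t=1.5115 [x] (7,4)
    t=2.5468 [x] (8,4) — stop
  → r_5 = 2.5468
beam 6: φ=90°, α=60°
  cosα=0.5000 sinα=0.8660 | (5,4) | tMaxX 0.9200 tMaxY 0.8545 | tΔX 2.0000 tΔY 1.1547
    t=0.8545 [y] (5,5)
    t=0.9200 [x] (6,5)
    t=2.0092 [y] (6,6)
    t=2.9200 [x] (7,6)
    t=3.1639 [y] (7,7) — stop
  → r_6 = 3.1639
beam 7: φ=135°, α=105°
  cosα=-0.2588 sinα=0.9659 | (5,4) | tMaxX 2.0864 tMaxY 0.7661 | tΔX 3.8637 tΔY 1.0353
    t=0.7661 [y] (5,5)
    t=1.8014 [y] (5,6)
    t=2.0864 [x] (4,6)
    t=2.8367 [y] (4,7) — stop
  → r_7 = 2.8367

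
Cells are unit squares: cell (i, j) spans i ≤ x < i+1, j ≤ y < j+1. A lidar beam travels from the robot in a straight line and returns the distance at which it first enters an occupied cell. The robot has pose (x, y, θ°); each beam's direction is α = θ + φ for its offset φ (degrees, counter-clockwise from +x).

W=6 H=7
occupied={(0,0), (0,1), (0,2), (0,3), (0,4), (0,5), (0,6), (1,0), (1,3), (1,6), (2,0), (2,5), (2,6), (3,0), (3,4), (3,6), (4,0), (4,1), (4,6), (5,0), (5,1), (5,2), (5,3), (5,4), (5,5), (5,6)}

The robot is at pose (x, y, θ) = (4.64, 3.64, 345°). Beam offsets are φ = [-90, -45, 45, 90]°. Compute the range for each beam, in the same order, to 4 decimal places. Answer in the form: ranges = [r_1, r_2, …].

beam 1: φ=-90°, α=255°
  d=(-0.2588,-0.9659)  start (4,3)  tX=2.4728 tY=0.6626  stride 1/|dx|=3.8637 1/|dy|=1.0353
    cross y-line → (4,2), t=0.6626
    cross y-line → (4,1), t=1.6979 (wall)
  → r_1 = 1.6979
beam 2: φ=-45°, α=300°
  d=(0.5000,-0.8660)  start (4,3)  tX=0.7200 tY=0.7390  stride 1/|dx|=2.0000 1/|dy|=1.1547
    cross x-line → (5,3), t=0.7200 (wall)
  → r_2 = 0.7200
beam 3: φ=45°, α=30°
  d=(0.8660,0.5000)  start (4,3)  tX=0.4157 tY=0.7200  stride 1/|dx|=1.1547 1/|dy|=2.0000
    cross x-line → (5,3), t=0.4157 (wall)
  → r_3 = 0.4157
beam 4: φ=90°, α=75°
  d=(0.2588,0.9659)  start (4,3)  tX=1.3909 tY=0.3727  stride 1/|dx|=3.8637 1/|dy|=1.0353
    cross y-line → (4,4), t=0.3727
    cross x-line → (5,4), t=1.3909 (wall)
  → r_4 = 1.3909

ranges = [1.6979, 0.7200, 0.4157, 1.3909]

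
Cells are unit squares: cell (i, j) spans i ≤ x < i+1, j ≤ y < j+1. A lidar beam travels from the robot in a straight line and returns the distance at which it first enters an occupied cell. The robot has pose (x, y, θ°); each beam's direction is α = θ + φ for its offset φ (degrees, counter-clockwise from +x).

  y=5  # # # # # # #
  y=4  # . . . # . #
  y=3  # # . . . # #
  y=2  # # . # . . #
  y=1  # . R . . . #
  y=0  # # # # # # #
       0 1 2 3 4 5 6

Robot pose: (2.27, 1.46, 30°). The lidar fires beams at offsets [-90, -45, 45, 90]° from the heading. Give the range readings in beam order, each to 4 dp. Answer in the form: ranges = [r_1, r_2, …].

ranges = [0.5312, 1.7773, 3.6649, 0.6235]

beam 1: φ=-90°, α=300°
  d=(0.5000,-0.8660)  start (2,1)  tX=1.4600 tY=0.5312  stride 1/|dx|=2.0000 1/|dy|=1.1547
    cross y-line → (2,0), t=0.5312 (wall)
  → r_1 = 0.5312
beam 2: φ=-45°, α=345°
  d=(0.9659,-0.2588)  start (2,1)  tX=0.7558 tY=1.7773  stride 1/|dx|=1.0353 1/|dy|=3.8637
    cross x-line → (3,1), t=0.7558
    cross y-line → (3,0), t=1.7773 (wall)
  → r_2 = 1.7773
beam 3: φ=45°, α=75°
  d=(0.2588,0.9659)  start (2,1)  tX=2.8205 tY=0.5590  stride 1/|dx|=3.8637 1/|dy|=1.0353
    cross y-line → (2,2), t=0.5590
    cross y-line → (2,3), t=1.5943
    cross y-line → (2,4), t=2.6296
    cross x-line → (3,4), t=2.8205
    cross y-line → (3,5), t=3.6649 (wall)
  → r_3 = 3.6649
beam 4: φ=90°, α=120°
  d=(-0.5000,0.8660)  start (2,1)  tX=0.5400 tY=0.6235  stride 1/|dx|=2.0000 1/|dy|=1.1547
    cross x-line → (1,1), t=0.5400
    cross y-line → (1,2), t=0.6235 (wall)
  → r_4 = 0.6235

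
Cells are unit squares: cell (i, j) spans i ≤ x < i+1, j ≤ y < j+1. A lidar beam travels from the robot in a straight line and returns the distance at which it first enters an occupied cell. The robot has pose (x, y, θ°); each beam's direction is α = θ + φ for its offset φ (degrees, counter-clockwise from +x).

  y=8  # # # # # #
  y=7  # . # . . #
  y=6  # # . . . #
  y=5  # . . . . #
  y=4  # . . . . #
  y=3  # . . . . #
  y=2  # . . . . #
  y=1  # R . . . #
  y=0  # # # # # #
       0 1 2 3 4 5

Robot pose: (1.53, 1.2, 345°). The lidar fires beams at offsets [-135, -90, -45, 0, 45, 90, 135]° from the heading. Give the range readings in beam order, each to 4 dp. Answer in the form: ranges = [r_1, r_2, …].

ranges = [0.4000, 0.2071, 0.2309, 0.7727, 4.0068, 7.0399, 1.0600]

beam 1: φ=-135°, α=210°
  direction (-0.8660, -0.5000); cell (1,1); t to first gridline: x 0.6120, y 0.4000 (then +1.1547 / +2.0000)
    (1,0) via y @ 0.4000  # hit
  → r_1 = 0.4000
beam 2: φ=-90°, α=255°
  direction (-0.2588, -0.9659); cell (1,1); t to first gridline: x 2.0478, y 0.2071 (then +3.8637 / +1.0353)
    (1,0) via y @ 0.2071  # hit
  → r_2 = 0.2071
beam 3: φ=-45°, α=300°
  direction (0.5000, -0.8660); cell (1,1); t to first gridline: x 0.9400, y 0.2309 (then +2.0000 / +1.1547)
    (1,0) via y @ 0.2309  # hit
  → r_3 = 0.2309
beam 4: φ=0°, α=345°
  direction (0.9659, -0.2588); cell (1,1); t to first gridline: x 0.4866, y 0.7727 (then +1.0353 / +3.8637)
    (2,1) via x @ 0.4866
    (2,0) via y @ 0.7727  # hit
  → r_4 = 0.7727
beam 5: φ=45°, α=30°
  direction (0.8660, 0.5000); cell (1,1); t to first gridline: x 0.5427, y 1.6000 (then +1.1547 / +2.0000)
    (2,1) via x @ 0.5427
    (2,2) via y @ 1.6000
    (3,2) via x @ 1.6974
    (4,2) via x @ 2.8521
    (4,3) via y @ 3.6000
    (5,3) via x @ 4.0068  # hit
  → r_5 = 4.0068
beam 6: φ=90°, α=75°
  direction (0.2588, 0.9659); cell (1,1); t to first gridline: x 1.8159, y 0.8282 (then +3.8637 / +1.0353)
    (1,2) via y @ 0.8282
    (2,2) via x @ 1.8159
    (2,3) via y @ 1.8635
    (2,4) via y @ 2.8988
    (2,5) via y @ 3.9340
    (2,6) via y @ 4.9693
    (3,6) via x @ 5.6796
    (3,7) via y @ 6.0046
    (3,8) via y @ 7.0399  # hit
  → r_6 = 7.0399
beam 7: φ=135°, α=120°
  direction (-0.5000, 0.8660); cell (1,1); t to first gridline: x 1.0600, y 0.9238 (then +2.0000 / +1.1547)
    (1,2) via y @ 0.9238
    (0,2) via x @ 1.0600  # hit
  → r_7 = 1.0600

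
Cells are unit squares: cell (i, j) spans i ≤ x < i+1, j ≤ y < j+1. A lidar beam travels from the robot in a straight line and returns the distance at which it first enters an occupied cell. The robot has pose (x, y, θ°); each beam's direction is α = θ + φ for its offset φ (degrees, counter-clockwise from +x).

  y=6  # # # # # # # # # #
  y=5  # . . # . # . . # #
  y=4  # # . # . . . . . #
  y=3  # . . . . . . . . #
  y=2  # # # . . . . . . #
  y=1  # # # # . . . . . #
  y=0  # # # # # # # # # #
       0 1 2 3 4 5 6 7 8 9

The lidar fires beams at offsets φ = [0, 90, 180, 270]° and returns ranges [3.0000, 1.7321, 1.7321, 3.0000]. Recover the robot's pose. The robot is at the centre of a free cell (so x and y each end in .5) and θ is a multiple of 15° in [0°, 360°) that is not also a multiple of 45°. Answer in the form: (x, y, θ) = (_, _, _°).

(x, y, θ) = (7.5, 2.5, 210°)

The pose lattice has 30·16 = 480 candidates. Test each by forward raycasting.
  (4.5, 1.5, 105°): beam 1 = 2.5882 ≠ 3.0000 ✗
  (8.5, 4.5, 345°): beam 1 = 0.5176 ≠ 3.0000 ✗
  (4.5, 1.5, 330°): beam 1 = 1.0000 ≠ 3.0000 ✗
  (2.5, 3.5, 285°): beam 1 = 0.5176 ≠ 3.0000 ✗
  …
  (7.5, 2.5, 210°): r_1=3.0000, r_2=1.7321, r_3=1.7321, r_4=3.0000 — all match ✓
Unique over the lattice → pose = (7.5, 2.5, 210°).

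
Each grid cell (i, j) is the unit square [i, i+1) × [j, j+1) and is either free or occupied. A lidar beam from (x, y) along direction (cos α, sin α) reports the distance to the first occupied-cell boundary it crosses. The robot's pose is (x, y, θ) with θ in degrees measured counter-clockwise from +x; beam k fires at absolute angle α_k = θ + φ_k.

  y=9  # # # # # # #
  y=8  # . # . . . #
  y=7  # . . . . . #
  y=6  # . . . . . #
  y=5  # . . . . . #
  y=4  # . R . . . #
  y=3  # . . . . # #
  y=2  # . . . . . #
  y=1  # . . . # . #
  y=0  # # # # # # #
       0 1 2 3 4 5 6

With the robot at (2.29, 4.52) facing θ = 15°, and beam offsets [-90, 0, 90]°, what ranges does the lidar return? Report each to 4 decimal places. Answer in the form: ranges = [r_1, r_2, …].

ranges = [3.6442, 3.8409, 4.6380]

beam 1: φ=-90°, α=285°
  cosα=0.2588 sinα=-0.9659 | (2,4) | tMaxX 2.7432 tMaxY 0.5383 | tΔX 3.8637 tΔY 1.0353
    t=0.5383 [y] (2,3)
    t=1.5736 [y] (2,2)
    t=2.6089 [y] (2,1)
    t=2.7432 [x] (3,1)
    t=3.6442 [y] (3,0) — stop
  → r_1 = 3.6442
beam 2: φ=0°, α=15°
  cosα=0.9659 sinα=0.2588 | (2,4) | tMaxX 0.7350 tMaxY 1.8546 | tΔX 1.0353 tΔY 3.8637
    t=0.7350 [x] (3,4)
    t=1.7703 [x] (4,4)
    t=1.8546 [y] (4,5)
    t=2.8056 [x] (5,5)
    t=3.8409 [x] (6,5) — stop
  → r_2 = 3.8409
beam 3: φ=90°, α=105°
  cosα=-0.2588 sinα=0.9659 | (2,4) | tMaxX 1.1205 tMaxY 0.4969 | tΔX 3.8637 tΔY 1.0353
    t=0.4969 [y] (2,5)
    t=1.1205 [x] (1,5)
    t=1.5322 [y] (1,6)
    t=2.5675 [y] (1,7)
    t=3.6028 [y] (1,8)
    t=4.6380 [y] (1,9) — stop
  → r_3 = 4.6380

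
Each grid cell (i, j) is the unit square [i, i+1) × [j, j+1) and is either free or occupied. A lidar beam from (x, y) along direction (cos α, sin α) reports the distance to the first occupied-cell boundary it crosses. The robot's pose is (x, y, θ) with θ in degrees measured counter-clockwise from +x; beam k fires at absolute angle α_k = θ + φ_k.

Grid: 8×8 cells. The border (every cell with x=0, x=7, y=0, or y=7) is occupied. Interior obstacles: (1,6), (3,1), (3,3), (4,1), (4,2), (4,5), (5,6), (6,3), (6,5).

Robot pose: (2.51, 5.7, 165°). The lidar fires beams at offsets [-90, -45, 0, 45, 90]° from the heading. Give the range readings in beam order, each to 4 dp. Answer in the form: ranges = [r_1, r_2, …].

beam 1: φ=-90°, α=75°
  cosα=0.2588 sinα=0.9659 | (2,5) | tMaxX 1.8932 tMaxY 0.3106 | tΔX 3.8637 tΔY 1.0353
    t=0.3106 [y] (2,6)
    t=1.3459 [y] (2,7) — stop
  → r_1 = 1.3459
beam 2: φ=-45°, α=120°
  cosα=-0.5000 sinα=0.8660 | (2,5) | tMaxX 1.0200 tMaxY 0.3464 | tΔX 2.0000 tΔY 1.1547
    t=0.3464 [y] (2,6)
    t=1.0200 [x] (1,6) — stop
  → r_2 = 1.0200
beam 3: φ=0°, α=165°
  cosα=-0.9659 sinα=0.2588 | (2,5) | tMaxX 0.5280 tMaxY 1.1591 | tΔX 1.0353 tΔY 3.8637
    t=0.5280 [x] (1,5)
    t=1.1591 [y] (1,6) — stop
  → r_3 = 1.1591
beam 4: φ=45°, α=210°
  cosα=-0.8660 sinα=-0.5000 | (2,5) | tMaxX 0.5889 tMaxY 1.4000 | tΔX 1.1547 tΔY 2.0000
    t=0.5889 [x] (1,5)
    t=1.4000 [y] (1,4)
    t=1.7436 [x] (0,4) — stop
  → r_4 = 1.7436
beam 5: φ=90°, α=255°
  cosα=-0.2588 sinα=-0.9659 | (2,5) | tMaxX 1.9705 tMaxY 0.7247 | tΔX 3.8637 tΔY 1.0353
    t=0.7247 [y] (2,4)
    t=1.7600 [y] (2,3)
    t=1.9705 [x] (1,3)
    t=2.7952 [y] (1,2)
    t=3.8305 [y] (1,1)
    t=4.8658 [y] (1,0) — stop
  → r_5 = 4.8658

ranges = [1.3459, 1.0200, 1.1591, 1.7436, 4.8658]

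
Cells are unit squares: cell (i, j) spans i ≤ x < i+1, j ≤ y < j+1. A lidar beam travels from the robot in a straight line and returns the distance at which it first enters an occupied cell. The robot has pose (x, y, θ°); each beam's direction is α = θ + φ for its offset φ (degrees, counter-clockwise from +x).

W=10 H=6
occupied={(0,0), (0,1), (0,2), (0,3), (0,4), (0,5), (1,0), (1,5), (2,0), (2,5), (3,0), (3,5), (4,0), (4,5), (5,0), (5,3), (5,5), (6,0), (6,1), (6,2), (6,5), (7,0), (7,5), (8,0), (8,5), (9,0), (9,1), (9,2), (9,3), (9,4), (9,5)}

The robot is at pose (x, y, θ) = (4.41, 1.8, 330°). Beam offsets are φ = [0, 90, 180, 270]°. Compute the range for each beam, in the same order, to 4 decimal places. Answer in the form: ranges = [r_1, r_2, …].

beam 1: φ=0°, α=330°
  direction (0.8660, -0.5000); cell (4,1); t to first gridline: x 0.6813, y 1.6000 (then +1.1547 / +2.0000)
    (5,1) via x @ 0.6813
    (5,0) via y @ 1.6000  # hit
  → r_1 = 1.6000
beam 2: φ=90°, α=60°
  direction (0.5000, 0.8660); cell (4,1); t to first gridline: x 1.1800, y 0.2309 (then +2.0000 / +1.1547)
    (4,2) via y @ 0.2309
    (5,2) via x @ 1.1800
    (5,3) via y @ 1.3856  # hit
  → r_2 = 1.3856
beam 3: φ=180°, α=150°
  direction (-0.8660, 0.5000); cell (4,1); t to first gridline: x 0.4734, y 0.4000 (then +1.1547 / +2.0000)
    (4,2) via y @ 0.4000
    (3,2) via x @ 0.4734
    (2,2) via x @ 1.6281
    (2,3) via y @ 2.4000
    (1,3) via x @ 2.7828
    (0,3) via x @ 3.9375  # hit
  → r_3 = 3.9375
beam 4: φ=270°, α=240°
  direction (-0.5000, -0.8660); cell (4,1); t to first gridline: x 0.8200, y 0.9238 (then +2.0000 / +1.1547)
    (3,1) via x @ 0.8200
    (3,0) via y @ 0.9238  # hit
  → r_4 = 0.9238

ranges = [1.6000, 1.3856, 3.9375, 0.9238]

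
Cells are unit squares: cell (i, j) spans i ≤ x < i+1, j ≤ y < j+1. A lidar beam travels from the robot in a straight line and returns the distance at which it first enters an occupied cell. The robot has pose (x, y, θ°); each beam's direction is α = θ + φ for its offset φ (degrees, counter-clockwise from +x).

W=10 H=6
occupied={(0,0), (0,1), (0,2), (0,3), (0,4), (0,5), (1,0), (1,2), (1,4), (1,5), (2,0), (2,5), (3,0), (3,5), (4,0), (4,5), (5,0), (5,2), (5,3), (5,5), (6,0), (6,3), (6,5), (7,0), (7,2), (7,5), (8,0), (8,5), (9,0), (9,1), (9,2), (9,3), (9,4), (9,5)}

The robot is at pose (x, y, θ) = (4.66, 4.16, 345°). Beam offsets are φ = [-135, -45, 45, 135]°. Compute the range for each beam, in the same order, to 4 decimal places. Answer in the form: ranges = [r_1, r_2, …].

beam 1: φ=-135°, α=210°
  d=(-0.8660,-0.5000)  start (4,4)  tX=0.7621 tY=0.3200  stride 1/|dx|=1.1547 1/|dy|=2.0000
    cross y-line → (4,3), t=0.3200
    cross x-line → (3,3), t=0.7621
    cross x-line → (2,3), t=1.9168
    cross y-line → (2,2), t=2.3200
    cross x-line → (1,2), t=3.0715 (wall)
  → r_1 = 3.0715
beam 2: φ=-45°, α=300°
  d=(0.5000,-0.8660)  start (4,4)  tX=0.6800 tY=0.1848  stride 1/|dx|=2.0000 1/|dy|=1.1547
    cross y-line → (4,3), t=0.1848
    cross x-line → (5,3), t=0.6800 (wall)
  → r_2 = 0.6800
beam 3: φ=45°, α=30°
  d=(0.8660,0.5000)  start (4,4)  tX=0.3926 tY=1.6800  stride 1/|dx|=1.1547 1/|dy|=2.0000
    cross x-line → (5,4), t=0.3926
    cross x-line → (6,4), t=1.5473
    cross y-line → (6,5), t=1.6800 (wall)
  → r_3 = 1.6800
beam 4: φ=135°, α=120°
  d=(-0.5000,0.8660)  start (4,4)  tX=1.3200 tY=0.9699  stride 1/|dx|=2.0000 1/|dy|=1.1547
    cross y-line → (4,5), t=0.9699 (wall)
  → r_4 = 0.9699

ranges = [3.0715, 0.6800, 1.6800, 0.9699]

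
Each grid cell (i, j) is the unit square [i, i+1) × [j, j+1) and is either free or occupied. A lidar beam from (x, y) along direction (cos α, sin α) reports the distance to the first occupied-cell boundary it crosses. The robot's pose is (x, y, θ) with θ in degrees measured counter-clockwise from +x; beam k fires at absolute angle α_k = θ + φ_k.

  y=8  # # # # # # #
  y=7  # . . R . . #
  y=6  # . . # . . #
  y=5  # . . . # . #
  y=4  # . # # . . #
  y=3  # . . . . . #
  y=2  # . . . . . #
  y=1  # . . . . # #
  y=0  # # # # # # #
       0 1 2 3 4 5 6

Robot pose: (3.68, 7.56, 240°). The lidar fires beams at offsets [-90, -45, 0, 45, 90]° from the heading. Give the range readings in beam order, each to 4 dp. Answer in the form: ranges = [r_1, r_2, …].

ranges = [0.8800, 2.7745, 0.6466, 0.5798, 2.6789]

beam 1: φ=-90°, α=150°
  cosα=-0.8660 sinα=0.5000 | (3,7) | tMaxX 0.7852 tMaxY 0.8800 | tΔX 1.1547 tΔY 2.0000
    t=0.7852 [x] (2,7)
    t=0.8800 [y] (2,8) — stop
  → r_1 = 0.8800
beam 2: φ=-45°, α=195°
  cosα=-0.9659 sinα=-0.2588 | (3,7) | tMaxX 0.7040 tMaxY 2.1637 | tΔX 1.0353 tΔY 3.8637
    t=0.7040 [x] (2,7)
    t=1.7393 [x] (1,7)
    t=2.1637 [y] (1,6)
    t=2.7745 [x] (0,6) — stop
  → r_2 = 2.7745
beam 3: φ=0°, α=240°
  cosα=-0.5000 sinα=-0.8660 | (3,7) | tMaxX 1.3600 tMaxY 0.6466 | tΔX 2.0000 tΔY 1.1547
    t=0.6466 [y] (3,6) — stop
  → r_3 = 0.6466
beam 4: φ=45°, α=285°
  cosα=0.2588 sinα=-0.9659 | (3,7) | tMaxX 1.2364 tMaxY 0.5798 | tΔX 3.8637 tΔY 1.0353
    t=0.5798 [y] (3,6) — stop
  → r_4 = 0.5798
beam 5: φ=90°, α=330°
  cosα=0.8660 sinα=-0.5000 | (3,7) | tMaxX 0.3695 tMaxY 1.1200 | tΔX 1.1547 tΔY 2.0000
    t=0.3695 [x] (4,7)
    t=1.1200 [y] (4,6)
    t=1.5242 [x] (5,6)
    t=2.6789 [x] (6,6) — stop
  → r_5 = 2.6789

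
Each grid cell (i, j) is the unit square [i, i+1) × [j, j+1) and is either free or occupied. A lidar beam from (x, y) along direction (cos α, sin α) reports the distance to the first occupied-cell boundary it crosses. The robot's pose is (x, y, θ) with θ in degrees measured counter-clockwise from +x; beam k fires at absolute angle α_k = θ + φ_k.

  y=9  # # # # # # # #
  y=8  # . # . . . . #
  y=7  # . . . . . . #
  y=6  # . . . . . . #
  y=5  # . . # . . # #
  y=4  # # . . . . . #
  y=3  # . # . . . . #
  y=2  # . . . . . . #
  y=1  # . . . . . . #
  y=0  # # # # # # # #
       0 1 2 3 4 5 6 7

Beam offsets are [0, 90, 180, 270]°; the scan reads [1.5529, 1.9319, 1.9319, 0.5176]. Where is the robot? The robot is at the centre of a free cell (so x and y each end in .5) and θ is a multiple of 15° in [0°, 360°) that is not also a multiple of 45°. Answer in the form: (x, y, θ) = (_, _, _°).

(x, y, θ) = (1.5, 6.5, 255°)

Candidates: 43 free-cell centres × 16 headings = 688 poses. Raycast each; keep the one whose scan matches to 4 dp.
  (3.5, 3.5, 345°): beam 1 = 3.6235 ≠ 1.5529 ✗
  (6.5, 1.5, 210°): beam 1 = 1.0000 ≠ 1.5529 ✗
  (5.5, 4.5, 30°): beam 1 = 1.0000 ≠ 1.5529 ✗
  …
  (1.5, 6.5, 255°): r_1=1.5529, r_2=1.9319, r_3=1.9319, r_4=0.5176 — all match ✓
Unique over the lattice → pose = (1.5, 6.5, 255°).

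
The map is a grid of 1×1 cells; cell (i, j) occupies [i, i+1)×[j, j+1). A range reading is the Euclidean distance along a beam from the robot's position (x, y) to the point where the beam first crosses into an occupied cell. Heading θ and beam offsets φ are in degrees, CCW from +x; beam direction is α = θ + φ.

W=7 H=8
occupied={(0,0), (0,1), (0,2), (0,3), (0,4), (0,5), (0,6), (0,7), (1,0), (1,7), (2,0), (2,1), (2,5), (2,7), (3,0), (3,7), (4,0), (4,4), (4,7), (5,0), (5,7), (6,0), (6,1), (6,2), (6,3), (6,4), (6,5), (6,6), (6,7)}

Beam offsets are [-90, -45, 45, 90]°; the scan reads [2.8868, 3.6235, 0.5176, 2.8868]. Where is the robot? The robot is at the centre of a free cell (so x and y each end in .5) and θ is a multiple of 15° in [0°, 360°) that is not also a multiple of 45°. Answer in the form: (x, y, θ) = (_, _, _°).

Enumerate (i+0.5, j+0.5, θ) over the 27 free cells and 16 admissible headings. For each, cast all 4 beams and compare to the given ranges.
  (2.5, 3.5, 345°): beam 1 = 1.5529 ≠ 2.8868 ✗
  (2.5, 6.5, 300°): beam 1 = 1.7321 ≠ 2.8868 ✗
  (5.5, 1.5, 300°): beam 1 = 1.0000 ≠ 2.8868 ✗
  (4.5, 6.5, 150°): beam 1 = 0.5774 ≠ 2.8868 ✗
  …
  (3.5, 4.5, 330°): r_1=2.8868, r_2=3.6235, r_3=0.5176, r_4=2.8868 — all match ✓
Only this pose fits every beam.

(x, y, θ) = (3.5, 4.5, 330°)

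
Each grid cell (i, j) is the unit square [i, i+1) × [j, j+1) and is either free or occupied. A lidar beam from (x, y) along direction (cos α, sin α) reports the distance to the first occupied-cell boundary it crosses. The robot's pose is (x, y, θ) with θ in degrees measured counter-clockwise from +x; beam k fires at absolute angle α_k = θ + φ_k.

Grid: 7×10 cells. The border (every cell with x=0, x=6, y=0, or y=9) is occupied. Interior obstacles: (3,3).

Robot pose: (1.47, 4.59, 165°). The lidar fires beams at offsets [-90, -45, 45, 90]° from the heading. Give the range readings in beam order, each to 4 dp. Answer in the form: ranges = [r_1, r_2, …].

beam 1: φ=-90°, α=75°
  direction (0.2588, 0.9659); cell (1,4); t to first gridline: x 2.0478, y 0.4245 (then +3.8637 / +1.0353)
    (1,5) via y @ 0.4245
    (1,6) via y @ 1.4597
    (2,6) via x @ 2.0478
    (2,7) via y @ 2.4950
    (2,8) via y @ 3.5303
    (2,9) via y @ 4.5656  # hit
  → r_1 = 4.5656
beam 2: φ=-45°, α=120°
  direction (-0.5000, 0.8660); cell (1,4); t to first gridline: x 0.9400, y 0.4734 (then +2.0000 / +1.1547)
    (1,5) via y @ 0.4734
    (0,5) via x @ 0.9400  # hit
  → r_2 = 0.9400
beam 3: φ=45°, α=210°
  direction (-0.8660, -0.5000); cell (1,4); t to first gridline: x 0.5427, y 1.1800 (then +1.1547 / +2.0000)
    (0,4) via x @ 0.5427  # hit
  → r_3 = 0.5427
beam 4: φ=90°, α=255°
  direction (-0.2588, -0.9659); cell (1,4); t to first gridline: x 1.8159, y 0.6108 (then +3.8637 / +1.0353)
    (1,3) via y @ 0.6108
    (1,2) via y @ 1.6461
    (0,2) via x @ 1.8159  # hit
  → r_4 = 1.8159

ranges = [4.5656, 0.9400, 0.5427, 1.8159]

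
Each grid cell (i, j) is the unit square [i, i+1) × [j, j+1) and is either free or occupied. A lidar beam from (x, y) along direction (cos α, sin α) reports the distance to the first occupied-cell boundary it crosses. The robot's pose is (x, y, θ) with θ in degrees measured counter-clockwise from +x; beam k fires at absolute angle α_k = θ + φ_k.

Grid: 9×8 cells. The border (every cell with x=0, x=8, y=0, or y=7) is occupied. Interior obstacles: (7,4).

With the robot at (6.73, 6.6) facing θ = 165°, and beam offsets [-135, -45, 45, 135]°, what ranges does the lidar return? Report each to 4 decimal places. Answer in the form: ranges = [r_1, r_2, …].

beam 1: φ=-135°, α=30°
  direction (0.8660, 0.5000); cell (6,6); t to first gridline: x 0.3118, y 0.8000 (then +1.1547 / +2.0000)
    (7,6) via x @ 0.3118
    (7,7) via y @ 0.8000  # hit
  → r_1 = 0.8000
beam 2: φ=-45°, α=120°
  direction (-0.5000, 0.8660); cell (6,6); t to first gridline: x 1.4600, y 0.4619 (then +2.0000 / +1.1547)
    (6,7) via y @ 0.4619  # hit
  → r_2 = 0.4619
beam 3: φ=45°, α=210°
  direction (-0.8660, -0.5000); cell (6,6); t to first gridline: x 0.8429, y 1.2000 (then +1.1547 / +2.0000)
    (5,6) via x @ 0.8429
    (5,5) via y @ 1.2000
    (4,5) via x @ 1.9976
    (3,5) via x @ 3.1523
    (3,4) via y @ 3.2000
    (2,4) via x @ 4.3070
    (2,3) via y @ 5.2000
    (1,3) via x @ 5.4617
    (0,3) via x @ 6.6164  # hit
  → r_3 = 6.6164
beam 4: φ=135°, α=300°
  direction (0.5000, -0.8660); cell (6,6); t to first gridline: x 0.5400, y 0.6928 (then +2.0000 / +1.1547)
    (7,6) via x @ 0.5400
    (7,5) via y @ 0.6928
    (7,4) via y @ 1.8475  # hit
  → r_4 = 1.8475

ranges = [0.8000, 0.4619, 6.6164, 1.8475]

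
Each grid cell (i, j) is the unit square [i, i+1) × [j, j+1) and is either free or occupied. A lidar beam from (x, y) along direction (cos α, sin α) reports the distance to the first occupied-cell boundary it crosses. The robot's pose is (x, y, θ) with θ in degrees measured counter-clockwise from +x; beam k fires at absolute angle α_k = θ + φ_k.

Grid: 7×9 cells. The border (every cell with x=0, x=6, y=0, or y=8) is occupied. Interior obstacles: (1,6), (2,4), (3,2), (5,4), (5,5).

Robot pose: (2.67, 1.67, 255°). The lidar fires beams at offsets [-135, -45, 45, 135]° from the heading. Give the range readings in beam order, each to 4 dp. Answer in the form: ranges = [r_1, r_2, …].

beam 1: φ=-135°, α=120°
  d=(-0.5000,0.8660)  start (2,1)  tX=1.3400 tY=0.3811  stride 1/|dx|=2.0000 1/|dy|=1.1547
    cross y-line → (2,2), t=0.3811
    cross x-line → (1,2), t=1.3400
    cross y-line → (1,3), t=1.5358
    cross y-line → (1,4), t=2.6905
    cross x-line → (0,4), t=3.3400 (wall)
  → r_1 = 3.3400
beam 2: φ=-45°, α=210°
  d=(-0.8660,-0.5000)  start (2,1)  tX=0.7736 tY=1.3400  stride 1/|dx|=1.1547 1/|dy|=2.0000
    cross x-line → (1,1), t=0.7736
    cross y-line → (1,0), t=1.3400 (wall)
  → r_2 = 1.3400
beam 3: φ=45°, α=300°
  d=(0.5000,-0.8660)  start (2,1)  tX=0.6600 tY=0.7736  stride 1/|dx|=2.0000 1/|dy|=1.1547
    cross x-line → (3,1), t=0.6600
    cross y-line → (3,0), t=0.7736 (wall)
  → r_3 = 0.7736
beam 4: φ=135°, α=30°
  d=(0.8660,0.5000)  start (2,1)  tX=0.3811 tY=0.6600  stride 1/|dx|=1.1547 1/|dy|=2.0000
    cross x-line → (3,1), t=0.3811
    cross y-line → (3,2), t=0.6600 (wall)
  → r_4 = 0.6600

ranges = [3.3400, 1.3400, 0.7736, 0.6600]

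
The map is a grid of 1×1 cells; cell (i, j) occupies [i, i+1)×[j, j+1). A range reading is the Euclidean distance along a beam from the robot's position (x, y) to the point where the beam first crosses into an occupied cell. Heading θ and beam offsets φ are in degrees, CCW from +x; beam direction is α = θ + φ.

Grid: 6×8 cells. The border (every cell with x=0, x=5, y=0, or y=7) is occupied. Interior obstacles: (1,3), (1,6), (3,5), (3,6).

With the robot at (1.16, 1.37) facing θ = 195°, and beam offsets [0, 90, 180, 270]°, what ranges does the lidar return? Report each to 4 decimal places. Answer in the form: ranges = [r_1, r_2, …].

beam 1: φ=0°, α=195°
  d=(-0.9659,-0.2588)  start (1,1)  tX=0.1656 tY=1.4296  stride 1/|dx|=1.0353 1/|dy|=3.8637
    cross x-line → (0,1), t=0.1656 (wall)
  → r_1 = 0.1656
beam 2: φ=90°, α=285°
  d=(0.2588,-0.9659)  start (1,1)  tX=3.2455 tY=0.3831  stride 1/|dx|=3.8637 1/|dy|=1.0353
    cross y-line → (1,0), t=0.3831 (wall)
  → r_2 = 0.3831
beam 3: φ=180°, α=15°
  d=(0.9659,0.2588)  start (1,1)  tX=0.8696 tY=2.4341  stride 1/|dx|=1.0353 1/|dy|=3.8637
    cross x-line → (2,1), t=0.8696
    cross x-line → (3,1), t=1.9049
    cross y-line → (3,2), t=2.4341
    cross x-line → (4,2), t=2.9402
    cross x-line → (5,2), t=3.9755 (wall)
  → r_3 = 3.9755
beam 4: φ=270°, α=105°
  d=(-0.2588,0.9659)  start (1,1)  tX=0.6182 tY=0.6522  stride 1/|dx|=3.8637 1/|dy|=1.0353
    cross x-line → (0,1), t=0.6182 (wall)
  → r_4 = 0.6182

ranges = [0.1656, 0.3831, 3.9755, 0.6182]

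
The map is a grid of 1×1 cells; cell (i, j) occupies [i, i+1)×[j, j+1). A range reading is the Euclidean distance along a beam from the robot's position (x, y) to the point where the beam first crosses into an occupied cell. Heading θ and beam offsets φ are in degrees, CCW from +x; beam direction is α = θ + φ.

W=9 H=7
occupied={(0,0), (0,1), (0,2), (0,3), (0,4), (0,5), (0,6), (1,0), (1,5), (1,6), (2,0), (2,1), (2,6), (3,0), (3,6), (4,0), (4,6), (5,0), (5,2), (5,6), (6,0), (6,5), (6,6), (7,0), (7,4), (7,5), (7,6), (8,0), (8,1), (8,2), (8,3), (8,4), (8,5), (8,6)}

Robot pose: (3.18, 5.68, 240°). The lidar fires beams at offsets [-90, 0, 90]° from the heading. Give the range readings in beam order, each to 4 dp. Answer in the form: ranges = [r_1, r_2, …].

ranges = [0.6400, 4.3600, 5.5657]

beam 1: φ=-90°, α=150°
  d=(-0.8660,0.5000)  start (3,5)  tX=0.2078 tY=0.6400  stride 1/|dx|=1.1547 1/|dy|=2.0000
    cross x-line → (2,5), t=0.2078
    cross y-line → (2,6), t=0.6400 (wall)
  → r_1 = 0.6400
beam 2: φ=0°, α=240°
  d=(-0.5000,-0.8660)  start (3,5)  tX=0.3600 tY=0.7852  stride 1/|dx|=2.0000 1/|dy|=1.1547
    cross x-line → (2,5), t=0.3600
    cross y-line → (2,4), t=0.7852
    cross y-line → (2,3), t=1.9399
    cross x-line → (1,3), t=2.3600
    cross y-line → (1,2), t=3.0946
    cross y-line → (1,1), t=4.2493
    cross x-line → (0,1), t=4.3600 (wall)
  → r_2 = 4.3600
beam 3: φ=90°, α=330°
  d=(0.8660,-0.5000)  start (3,5)  tX=0.9469 tY=1.3600  stride 1/|dx|=1.1547 1/|dy|=2.0000
    cross x-line → (4,5), t=0.9469
    cross y-line → (4,4), t=1.3600
    cross x-line → (5,4), t=2.1016
    cross x-line → (6,4), t=3.2563
    cross y-line → (6,3), t=3.3600
    cross x-line → (7,3), t=4.4110
    cross y-line → (7,2), t=5.3600
    cross x-line → (8,2), t=5.5657 (wall)
  → r_3 = 5.5657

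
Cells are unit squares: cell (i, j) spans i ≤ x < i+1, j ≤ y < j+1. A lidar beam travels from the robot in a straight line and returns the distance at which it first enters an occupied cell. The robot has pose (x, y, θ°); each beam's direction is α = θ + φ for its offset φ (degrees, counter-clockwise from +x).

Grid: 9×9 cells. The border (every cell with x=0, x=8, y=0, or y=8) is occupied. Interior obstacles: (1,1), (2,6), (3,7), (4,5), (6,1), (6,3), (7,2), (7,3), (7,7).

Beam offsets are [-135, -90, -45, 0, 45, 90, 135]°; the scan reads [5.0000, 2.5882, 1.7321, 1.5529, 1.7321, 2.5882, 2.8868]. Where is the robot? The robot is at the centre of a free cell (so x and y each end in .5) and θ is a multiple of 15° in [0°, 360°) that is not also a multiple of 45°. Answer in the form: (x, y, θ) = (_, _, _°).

Enumerate (i+0.5, j+0.5, θ) over the 40 free cells and 16 admissible headings. For each, cast all 7 beams and compare to the given ranges.
  (1.5, 7.5, 165°): beam 1 = 1.0000 ≠ 5.0000 ✗
  (7.5, 5.5, 150°): beam 1 = 0.5176 ≠ 5.0000 ✗
  (5.5, 5.5, 195°): beam 1 = 2.8868 ≠ 5.0000 ✗
  …
  (3.5, 2.5, 255°): r_1=5.0000, r_2=2.5882, r_3=1.7321, r_4=1.5529, r_5=1.7321, r_6=2.5882, r_7=2.8868 — all match ✓
No second candidate reproduces the full scan.

(x, y, θ) = (3.5, 2.5, 255°)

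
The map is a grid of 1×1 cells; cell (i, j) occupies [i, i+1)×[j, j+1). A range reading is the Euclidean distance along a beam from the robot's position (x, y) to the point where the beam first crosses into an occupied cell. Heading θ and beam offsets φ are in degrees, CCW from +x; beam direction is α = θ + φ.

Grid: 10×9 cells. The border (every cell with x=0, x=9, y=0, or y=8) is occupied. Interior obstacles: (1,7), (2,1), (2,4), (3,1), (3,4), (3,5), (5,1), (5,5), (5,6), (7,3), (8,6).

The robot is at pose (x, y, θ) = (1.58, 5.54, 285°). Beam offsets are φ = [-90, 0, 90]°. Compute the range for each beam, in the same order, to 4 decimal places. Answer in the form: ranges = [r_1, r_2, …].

beam 1: φ=-90°, α=195°
  direction (-0.9659, -0.2588); cell (1,5); t to first gridline: x 0.6005, y 2.0864 (then +1.0353 / +3.8637)
    (0,5) via x @ 0.6005  # hit
  → r_1 = 0.6005
beam 2: φ=0°, α=285°
  direction (0.2588, -0.9659); cell (1,5); t to first gridline: x 1.6228, y 0.5590 (then +3.8637 / +1.0353)
    (1,4) via y @ 0.5590
    (1,3) via y @ 1.5943
    (2,3) via x @ 1.6228
    (2,2) via y @ 2.6296
    (2,1) via y @ 3.6649  # hit
  → r_2 = 3.6649
beam 3: φ=90°, α=15°
  direction (0.9659, 0.2588); cell (1,5); t to first gridline: x 0.4348, y 1.7773 (then +1.0353 / +3.8637)
    (2,5) via x @ 0.4348
    (3,5) via x @ 1.4701  # hit
  → r_3 = 1.4701

ranges = [0.6005, 3.6649, 1.4701]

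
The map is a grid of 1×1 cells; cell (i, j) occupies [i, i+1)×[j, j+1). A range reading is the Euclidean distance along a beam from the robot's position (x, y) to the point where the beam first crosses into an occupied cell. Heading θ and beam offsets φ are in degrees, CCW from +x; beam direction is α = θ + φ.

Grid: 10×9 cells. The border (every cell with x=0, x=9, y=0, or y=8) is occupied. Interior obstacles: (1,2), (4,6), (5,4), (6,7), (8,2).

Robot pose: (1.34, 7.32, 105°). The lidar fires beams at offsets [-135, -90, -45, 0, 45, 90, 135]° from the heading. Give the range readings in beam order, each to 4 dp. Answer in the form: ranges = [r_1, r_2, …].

ranges = [4.6400, 2.6273, 0.7852, 0.7040, 0.3926, 0.3520, 0.6800]

beam 1: φ=-135°, α=330°
  dir = (cos 330°, sin 330°) = (0.8660, -0.5000); from cell (1,7)
  next x-line at t=0.7621, next y-line at t=0.6400; Δt_x=1.1547, Δt_y=2.0000
    y: enter (1,6) at t=0.6400
    x: enter (2,6) at t=0.7621
    x: enter (3,6) at t=1.9168
    y: enter (3,5) at t=2.6400
    x: enter (4,5) at t=3.0715
    x: enter (5,5) at t=4.2262
    y: enter (5,4) at t=4.6400 ← occupied
  → r_1 = 4.6400
beam 2: φ=-90°, α=15°
  dir = (cos 15°, sin 15°) = (0.9659, 0.2588); from cell (1,7)
  next x-line at t=0.6833, next y-line at t=2.6273; Δt_x=1.0353, Δt_y=3.8637
    x: enter (2,7) at t=0.6833
    x: enter (3,7) at t=1.7186
    y: enter (3,8) at t=2.6273 ← occupied
  → r_2 = 2.6273
beam 3: φ=-45°, α=60°
  dir = (cos 60°, sin 60°) = (0.5000, 0.8660); from cell (1,7)
  next x-line at t=1.3200, next y-line at t=0.7852; Δt_x=2.0000, Δt_y=1.1547
    y: enter (1,8) at t=0.7852 ← occupied
  → r_3 = 0.7852
beam 4: φ=0°, α=105°
  dir = (cos 105°, sin 105°) = (-0.2588, 0.9659); from cell (1,7)
  next x-line at t=1.3137, next y-line at t=0.7040; Δt_x=3.8637, Δt_y=1.0353
    y: enter (1,8) at t=0.7040 ← occupied
  → r_4 = 0.7040
beam 5: φ=45°, α=150°
  dir = (cos 150°, sin 150°) = (-0.8660, 0.5000); from cell (1,7)
  next x-line at t=0.3926, next y-line at t=1.3600; Δt_x=1.1547, Δt_y=2.0000
    x: enter (0,7) at t=0.3926 ← occupied
  → r_5 = 0.3926
beam 6: φ=90°, α=195°
  dir = (cos 195°, sin 195°) = (-0.9659, -0.2588); from cell (1,7)
  next x-line at t=0.3520, next y-line at t=1.2364; Δt_x=1.0353, Δt_y=3.8637
    x: enter (0,7) at t=0.3520 ← occupied
  → r_6 = 0.3520
beam 7: φ=135°, α=240°
  dir = (cos 240°, sin 240°) = (-0.5000, -0.8660); from cell (1,7)
  next x-line at t=0.6800, next y-line at t=0.3695; Δt_x=2.0000, Δt_y=1.1547
    y: enter (1,6) at t=0.3695
    x: enter (0,6) at t=0.6800 ← occupied
  → r_7 = 0.6800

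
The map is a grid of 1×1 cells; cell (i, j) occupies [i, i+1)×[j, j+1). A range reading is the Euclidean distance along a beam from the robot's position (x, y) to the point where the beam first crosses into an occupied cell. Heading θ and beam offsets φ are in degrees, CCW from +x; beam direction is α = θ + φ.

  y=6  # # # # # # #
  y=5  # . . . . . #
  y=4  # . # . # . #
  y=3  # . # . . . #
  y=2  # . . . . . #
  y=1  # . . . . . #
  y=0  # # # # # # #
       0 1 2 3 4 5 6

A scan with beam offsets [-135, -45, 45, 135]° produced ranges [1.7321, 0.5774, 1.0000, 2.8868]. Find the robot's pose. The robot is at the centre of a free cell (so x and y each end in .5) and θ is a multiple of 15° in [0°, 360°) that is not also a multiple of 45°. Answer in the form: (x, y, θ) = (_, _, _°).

Candidates: 22 free-cell centres × 16 headings = 352 poses. Raycast each; keep the one whose scan matches to 4 dp.
  (3.5, 5.5, 300°): beam 1 = 1.9319 ≠ 1.7321 ✗
  (3.5, 2.5, 240°): beam 1 = 1.9319 ≠ 1.7321 ✗
  (4.5, 3.5, 300°): beam 1 = 1.5529 ≠ 1.7321 ✗
  …
  (5.5, 2.5, 15°): r_1=1.7321, r_2=0.5774, r_3=1.0000, r_4=2.8868 — all match ✓
No second candidate reproduces the full scan.

(x, y, θ) = (5.5, 2.5, 15°)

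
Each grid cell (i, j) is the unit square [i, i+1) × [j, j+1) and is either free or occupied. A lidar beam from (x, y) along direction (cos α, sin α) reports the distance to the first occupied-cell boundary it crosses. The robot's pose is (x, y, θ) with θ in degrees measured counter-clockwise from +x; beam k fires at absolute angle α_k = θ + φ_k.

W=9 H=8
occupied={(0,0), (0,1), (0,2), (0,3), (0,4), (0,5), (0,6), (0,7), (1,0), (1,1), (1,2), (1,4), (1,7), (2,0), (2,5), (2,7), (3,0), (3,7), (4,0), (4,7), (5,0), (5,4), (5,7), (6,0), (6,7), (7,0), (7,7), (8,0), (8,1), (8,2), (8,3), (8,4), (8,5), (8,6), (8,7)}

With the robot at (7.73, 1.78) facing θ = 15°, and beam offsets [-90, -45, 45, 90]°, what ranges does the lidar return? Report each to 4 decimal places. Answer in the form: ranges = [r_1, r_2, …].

ranges = [0.8075, 0.3118, 0.5400, 5.4041]

beam 1: φ=-90°, α=285°
  d=(0.2588,-0.9659)  start (7,1)  tX=1.0432 tY=0.8075  stride 1/|dx|=3.8637 1/|dy|=1.0353
    cross y-line → (7,0), t=0.8075 (wall)
  → r_1 = 0.8075
beam 2: φ=-45°, α=330°
  d=(0.8660,-0.5000)  start (7,1)  tX=0.3118 tY=1.5600  stride 1/|dx|=1.1547 1/|dy|=2.0000
    cross x-line → (8,1), t=0.3118 (wall)
  → r_2 = 0.3118
beam 3: φ=45°, α=60°
  d=(0.5000,0.8660)  start (7,1)  tX=0.5400 tY=0.2540  stride 1/|dx|=2.0000 1/|dy|=1.1547
    cross y-line → (7,2), t=0.2540
    cross x-line → (8,2), t=0.5400 (wall)
  → r_3 = 0.5400
beam 4: φ=90°, α=105°
  d=(-0.2588,0.9659)  start (7,1)  tX=2.8205 tY=0.2278  stride 1/|dx|=3.8637 1/|dy|=1.0353
    cross y-line → (7,2), t=0.2278
    cross y-line → (7,3), t=1.2630
    cross y-line → (7,4), t=2.2983
    cross x-line → (6,4), t=2.8205
    cross y-line → (6,5), t=3.3336
    cross y-line → (6,6), t=4.3689
    cross y-line → (6,7), t=5.4041 (wall)
  → r_4 = 5.4041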